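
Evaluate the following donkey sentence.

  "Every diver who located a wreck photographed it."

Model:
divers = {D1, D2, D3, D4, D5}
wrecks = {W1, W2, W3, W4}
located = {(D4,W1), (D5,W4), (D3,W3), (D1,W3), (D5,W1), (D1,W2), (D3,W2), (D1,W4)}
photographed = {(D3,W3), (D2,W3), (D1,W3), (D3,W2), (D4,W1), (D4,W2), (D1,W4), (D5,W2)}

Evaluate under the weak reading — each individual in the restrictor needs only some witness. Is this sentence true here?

False

"it" takes "a wreck" as antecedent — a donkey pronoun bound across the clause boundary.
Weak reading: every diver d with some located-wreck has at least one located-wreck w such that photographed(d,w).
Per diver: D1:✓  D3:✓  D4:✓  D5:✗
D5 has no witness among its located-wrecks.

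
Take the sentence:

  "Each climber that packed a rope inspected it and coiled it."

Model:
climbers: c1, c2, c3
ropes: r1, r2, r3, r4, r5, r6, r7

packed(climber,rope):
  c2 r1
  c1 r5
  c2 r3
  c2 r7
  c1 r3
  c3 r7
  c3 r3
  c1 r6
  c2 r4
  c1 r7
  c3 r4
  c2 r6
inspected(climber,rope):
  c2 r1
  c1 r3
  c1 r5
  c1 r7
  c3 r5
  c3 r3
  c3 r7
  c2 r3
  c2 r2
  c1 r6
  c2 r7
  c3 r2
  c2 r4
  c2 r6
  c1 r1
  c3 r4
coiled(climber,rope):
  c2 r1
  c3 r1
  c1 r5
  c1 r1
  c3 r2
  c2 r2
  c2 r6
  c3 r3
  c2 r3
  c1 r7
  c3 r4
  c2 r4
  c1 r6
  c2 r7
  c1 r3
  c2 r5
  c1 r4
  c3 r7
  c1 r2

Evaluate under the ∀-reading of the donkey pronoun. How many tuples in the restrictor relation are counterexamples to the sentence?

0

"it" takes "a rope" as antecedent — a donkey pronoun bound across the clause boundary.
Strong reading: for every (c,r) with packed(c,r), inspected(c,r) ∧ coiled(c,r).
Restrictor pairs: (c1,r3) ✓  (c1,r5) ✓  (c1,r6) ✓  (c1,r7) ✓  (c2,r1) ✓  (c2,r3) ✓  (c2,r4) ✓  (c2,r6) ✓  (c2,r7) ✓  (c3,r3) ✓  (c3,r4) ✓  (c3,r7) ✓
Counterexamples (restrictor pairs failing the scope): 0.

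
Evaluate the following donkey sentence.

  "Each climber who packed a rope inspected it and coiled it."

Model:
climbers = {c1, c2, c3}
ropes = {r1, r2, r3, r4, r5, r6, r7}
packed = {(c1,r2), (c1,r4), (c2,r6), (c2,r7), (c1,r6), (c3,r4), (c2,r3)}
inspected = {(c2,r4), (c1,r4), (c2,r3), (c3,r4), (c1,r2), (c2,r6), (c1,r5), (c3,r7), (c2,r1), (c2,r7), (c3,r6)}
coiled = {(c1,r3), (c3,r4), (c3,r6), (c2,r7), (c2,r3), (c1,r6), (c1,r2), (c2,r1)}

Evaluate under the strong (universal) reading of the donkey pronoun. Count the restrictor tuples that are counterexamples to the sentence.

3

"it" takes "a rope" as antecedent — a donkey pronoun bound across the clause boundary.
Strong reading: for every (c,r) with packed(c,r), inspected(c,r) ∧ coiled(c,r).
Restrictor pairs: (c1,r2) ✓  (c1,r4) ✗  (c1,r6) ✗  (c2,r3) ✓  (c2,r6) ✗  (c2,r7) ✓  (c3,r4) ✓
Counterexamples (restrictor pairs failing the scope): 3.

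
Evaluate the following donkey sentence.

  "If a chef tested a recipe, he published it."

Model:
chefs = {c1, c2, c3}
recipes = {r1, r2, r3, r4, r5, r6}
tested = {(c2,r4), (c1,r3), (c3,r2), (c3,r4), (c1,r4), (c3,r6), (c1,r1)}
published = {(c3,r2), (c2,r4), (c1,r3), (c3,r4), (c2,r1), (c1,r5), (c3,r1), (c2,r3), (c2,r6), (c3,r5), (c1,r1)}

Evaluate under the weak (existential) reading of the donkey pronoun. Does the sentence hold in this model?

True

"it" takes "a recipe" as antecedent — a donkey pronoun bound across the clause boundary.
Weak reading: every chef c with some tested-recipe has at least one tested-recipe r such that published(c,r).
Per chef: c1:✓  c2:✓  c3:✓
Every chef in the restrictor has a witness.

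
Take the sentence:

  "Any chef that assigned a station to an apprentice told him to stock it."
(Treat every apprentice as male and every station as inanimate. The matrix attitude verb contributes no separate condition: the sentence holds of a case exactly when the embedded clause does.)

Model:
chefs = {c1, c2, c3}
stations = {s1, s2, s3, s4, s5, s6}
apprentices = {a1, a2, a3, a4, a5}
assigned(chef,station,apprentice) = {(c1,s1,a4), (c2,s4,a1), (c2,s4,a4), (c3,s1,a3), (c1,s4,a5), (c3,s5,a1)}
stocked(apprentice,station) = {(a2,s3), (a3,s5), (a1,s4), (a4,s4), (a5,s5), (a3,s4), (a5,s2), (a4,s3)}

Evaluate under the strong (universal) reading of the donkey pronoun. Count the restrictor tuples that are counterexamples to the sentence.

4

"him" takes "an apprentice" as antecedent and "it" takes "a station"; both are donkey pronouns co-varying with the restrictor.
Strong reading: for every (c,s,a) with assigned(c,s,a), stocked(a,s).
Restrictor triples: (c1,s1,a4)→stocked(a4,s1) ✗  (c1,s4,a5)→stocked(a5,s4) ✗  (c2,s4,a1)→stocked(a1,s4) ✓  (c2,s4,a4)→stocked(a4,s4) ✓  (c3,s1,a3)→stocked(a3,s1) ✗  (c3,s5,a1)→stocked(a1,s5) ✗
Counterexamples (restrictor triples failing the scope): 4.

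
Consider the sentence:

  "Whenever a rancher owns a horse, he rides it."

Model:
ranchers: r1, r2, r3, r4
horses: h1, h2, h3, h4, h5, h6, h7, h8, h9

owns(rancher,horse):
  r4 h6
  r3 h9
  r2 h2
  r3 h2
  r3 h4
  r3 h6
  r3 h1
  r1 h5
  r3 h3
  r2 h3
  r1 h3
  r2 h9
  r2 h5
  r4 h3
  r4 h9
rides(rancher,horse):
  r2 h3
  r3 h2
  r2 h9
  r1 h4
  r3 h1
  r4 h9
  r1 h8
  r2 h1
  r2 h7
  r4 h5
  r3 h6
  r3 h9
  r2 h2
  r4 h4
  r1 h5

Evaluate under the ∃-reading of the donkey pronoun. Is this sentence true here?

True

"it" takes "a horse" as antecedent — a donkey pronoun bound across the clause boundary.
Weak reading: every rancher r with some owns-horse has at least one owns-horse h such that rides(r,h).
Per rancher: r1:✓  r2:✓  r3:✓  r4:✓
Every rancher in the restrictor has a witness.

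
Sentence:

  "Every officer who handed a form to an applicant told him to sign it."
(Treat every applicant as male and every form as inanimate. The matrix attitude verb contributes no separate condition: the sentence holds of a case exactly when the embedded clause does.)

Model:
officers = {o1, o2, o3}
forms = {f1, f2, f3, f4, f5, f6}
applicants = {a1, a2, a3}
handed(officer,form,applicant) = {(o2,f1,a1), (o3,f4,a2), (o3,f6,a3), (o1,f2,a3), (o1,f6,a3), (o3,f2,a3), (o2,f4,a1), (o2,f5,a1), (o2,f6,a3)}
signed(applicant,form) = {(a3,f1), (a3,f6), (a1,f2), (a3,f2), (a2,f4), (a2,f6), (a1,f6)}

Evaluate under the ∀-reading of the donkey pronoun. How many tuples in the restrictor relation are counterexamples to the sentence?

"him" takes "an applicant" as antecedent and "it" takes "a form"; both are donkey pronouns co-varying with the restrictor.
Strong reading: for every (o,f,a) with handed(o,f,a), signed(a,f).
Restrictor triples: (o1,f2,a3)→signed(a3,f2) ✓  (o1,f6,a3)→signed(a3,f6) ✓  (o2,f1,a1)→signed(a1,f1) ✗  (o2,f4,a1)→signed(a1,f4) ✗  (o2,f5,a1)→signed(a1,f5) ✗  (o2,f6,a3)→signed(a3,f6) ✓  (o3,f2,a3)→signed(a3,f2) ✓  (o3,f4,a2)→signed(a2,f4) ✓  (o3,f6,a3)→signed(a3,f6) ✓
Counterexamples (restrictor triples failing the scope): 3.

3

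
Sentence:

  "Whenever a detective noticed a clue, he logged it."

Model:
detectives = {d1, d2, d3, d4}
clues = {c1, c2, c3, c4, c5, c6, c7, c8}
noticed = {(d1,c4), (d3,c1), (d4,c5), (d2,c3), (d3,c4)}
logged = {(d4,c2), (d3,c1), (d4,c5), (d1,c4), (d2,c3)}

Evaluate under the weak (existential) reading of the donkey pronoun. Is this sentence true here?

"it" takes "a clue" as antecedent — a donkey pronoun bound across the clause boundary.
Weak reading: every detective d with some noticed-clue has at least one noticed-clue c such that logged(d,c).
Per detective: d1:✓  d2:✓  d3:✓  d4:✓
Every detective in the restrictor has a witness.

True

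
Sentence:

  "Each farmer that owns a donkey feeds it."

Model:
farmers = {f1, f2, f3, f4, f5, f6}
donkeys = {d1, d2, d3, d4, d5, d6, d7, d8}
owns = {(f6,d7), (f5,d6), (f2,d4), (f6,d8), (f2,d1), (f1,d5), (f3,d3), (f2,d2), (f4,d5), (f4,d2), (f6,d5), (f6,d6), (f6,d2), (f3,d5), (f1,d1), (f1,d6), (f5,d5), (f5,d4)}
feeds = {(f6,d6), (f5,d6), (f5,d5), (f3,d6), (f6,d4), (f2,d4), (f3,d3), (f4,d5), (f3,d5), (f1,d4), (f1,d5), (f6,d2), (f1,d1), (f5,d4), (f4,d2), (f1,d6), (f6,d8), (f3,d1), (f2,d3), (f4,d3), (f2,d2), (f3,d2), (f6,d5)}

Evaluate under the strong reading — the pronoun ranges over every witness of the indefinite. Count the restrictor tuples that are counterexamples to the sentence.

2

"it" takes "a donkey" as antecedent — a donkey pronoun bound across the clause boundary.
Strong reading: for every (f,d) with owns(f,d), feeds(f,d).
Restrictor pairs: (f1,d1) ✓  (f1,d5) ✓  (f1,d6) ✓  (f2,d1) ✗  (f2,d2) ✓  (f2,d4) ✓  (f3,d3) ✓  (f3,d5) ✓  (f4,d2) ✓  (f4,d5) ✓  (f5,d4) ✓  (f5,d5) ✓  (f5,d6) ✓  (f6,d2) ✓  (f6,d5) ✓  (f6,d6) ✓  (f6,d7) ✗  (f6,d8) ✓
Counterexamples (restrictor pairs failing the scope): 2.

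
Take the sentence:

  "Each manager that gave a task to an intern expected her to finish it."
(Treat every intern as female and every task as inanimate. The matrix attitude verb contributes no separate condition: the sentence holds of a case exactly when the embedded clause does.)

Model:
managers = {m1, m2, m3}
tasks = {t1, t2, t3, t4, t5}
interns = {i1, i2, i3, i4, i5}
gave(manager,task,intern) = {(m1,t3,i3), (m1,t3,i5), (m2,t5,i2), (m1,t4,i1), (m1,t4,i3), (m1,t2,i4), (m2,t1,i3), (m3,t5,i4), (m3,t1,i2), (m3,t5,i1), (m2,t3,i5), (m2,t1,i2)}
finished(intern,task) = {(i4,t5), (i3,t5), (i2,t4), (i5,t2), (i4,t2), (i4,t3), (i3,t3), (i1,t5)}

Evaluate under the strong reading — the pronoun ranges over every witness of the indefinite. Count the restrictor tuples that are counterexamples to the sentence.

"her" takes "an intern" as antecedent and "it" takes "a task"; both are donkey pronouns co-varying with the restrictor.
Strong reading: for every (m,t,i) with gave(m,t,i), finished(i,t).
Restrictor triples: (m1,t2,i4)→finished(i4,t2) ✓  (m1,t3,i3)→finished(i3,t3) ✓  (m1,t3,i5)→finished(i5,t3) ✗  (m1,t4,i1)→finished(i1,t4) ✗  (m1,t4,i3)→finished(i3,t4) ✗  (m2,t1,i2)→finished(i2,t1) ✗  (m2,t1,i3)→finished(i3,t1) ✗  (m2,t3,i5)→finished(i5,t3) ✗  (m2,t5,i2)→finished(i2,t5) ✗  (m3,t1,i2)→finished(i2,t1) ✗  (m3,t5,i1)→finished(i1,t5) ✓  (m3,t5,i4)→finished(i4,t5) ✓
Counterexamples (restrictor triples failing the scope): 8.

8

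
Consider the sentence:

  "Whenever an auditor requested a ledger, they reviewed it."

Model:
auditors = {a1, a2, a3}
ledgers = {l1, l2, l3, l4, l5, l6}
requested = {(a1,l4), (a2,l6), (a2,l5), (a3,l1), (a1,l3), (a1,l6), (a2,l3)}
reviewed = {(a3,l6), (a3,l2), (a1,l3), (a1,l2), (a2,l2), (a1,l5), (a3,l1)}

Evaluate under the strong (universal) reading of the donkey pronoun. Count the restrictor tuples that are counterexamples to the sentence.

5

"it" takes "a ledger" as antecedent — a donkey pronoun bound across the clause boundary.
Strong reading: for every (a,l) with requested(a,l), reviewed(a,l).
Restrictor pairs: (a1,l3) ✓  (a1,l4) ✗  (a1,l6) ✗  (a2,l3) ✗  (a2,l5) ✗  (a2,l6) ✗  (a3,l1) ✓
Counterexamples (restrictor pairs failing the scope): 5.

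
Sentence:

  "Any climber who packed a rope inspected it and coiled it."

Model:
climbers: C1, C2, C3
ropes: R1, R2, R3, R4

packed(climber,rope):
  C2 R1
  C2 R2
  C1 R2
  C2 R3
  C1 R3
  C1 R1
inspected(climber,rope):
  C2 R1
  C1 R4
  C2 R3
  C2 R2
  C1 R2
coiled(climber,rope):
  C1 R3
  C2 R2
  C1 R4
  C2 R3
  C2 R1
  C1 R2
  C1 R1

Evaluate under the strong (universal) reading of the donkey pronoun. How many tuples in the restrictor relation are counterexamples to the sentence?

2

"it" takes "a rope" as antecedent — a donkey pronoun bound across the clause boundary.
Strong reading: for every (c,r) with packed(c,r), inspected(c,r) ∧ coiled(c,r).
Restrictor pairs: (C1,R1) ✗  (C1,R2) ✓  (C1,R3) ✗  (C2,R1) ✓  (C2,R2) ✓  (C2,R3) ✓
Counterexamples (restrictor pairs failing the scope): 2.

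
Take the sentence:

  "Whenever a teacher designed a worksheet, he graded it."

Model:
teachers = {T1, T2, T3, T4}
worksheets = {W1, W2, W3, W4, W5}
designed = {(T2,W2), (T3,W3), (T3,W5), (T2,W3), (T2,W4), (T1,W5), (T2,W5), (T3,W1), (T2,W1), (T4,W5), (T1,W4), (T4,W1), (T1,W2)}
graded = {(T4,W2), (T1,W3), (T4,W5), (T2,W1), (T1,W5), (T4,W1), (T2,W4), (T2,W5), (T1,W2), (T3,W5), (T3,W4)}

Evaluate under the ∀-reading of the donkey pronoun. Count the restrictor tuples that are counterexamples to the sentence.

5

"it" takes "a worksheet" as antecedent — a donkey pronoun bound across the clause boundary.
Strong reading: for every (t,w) with designed(t,w), graded(t,w).
Restrictor pairs: (T1,W2) ✓  (T1,W4) ✗  (T1,W5) ✓  (T2,W1) ✓  (T2,W2) ✗  (T2,W3) ✗  (T2,W4) ✓  (T2,W5) ✓  (T3,W1) ✗  (T3,W3) ✗  (T3,W5) ✓  (T4,W1) ✓  (T4,W5) ✓
Counterexamples (restrictor pairs failing the scope): 5.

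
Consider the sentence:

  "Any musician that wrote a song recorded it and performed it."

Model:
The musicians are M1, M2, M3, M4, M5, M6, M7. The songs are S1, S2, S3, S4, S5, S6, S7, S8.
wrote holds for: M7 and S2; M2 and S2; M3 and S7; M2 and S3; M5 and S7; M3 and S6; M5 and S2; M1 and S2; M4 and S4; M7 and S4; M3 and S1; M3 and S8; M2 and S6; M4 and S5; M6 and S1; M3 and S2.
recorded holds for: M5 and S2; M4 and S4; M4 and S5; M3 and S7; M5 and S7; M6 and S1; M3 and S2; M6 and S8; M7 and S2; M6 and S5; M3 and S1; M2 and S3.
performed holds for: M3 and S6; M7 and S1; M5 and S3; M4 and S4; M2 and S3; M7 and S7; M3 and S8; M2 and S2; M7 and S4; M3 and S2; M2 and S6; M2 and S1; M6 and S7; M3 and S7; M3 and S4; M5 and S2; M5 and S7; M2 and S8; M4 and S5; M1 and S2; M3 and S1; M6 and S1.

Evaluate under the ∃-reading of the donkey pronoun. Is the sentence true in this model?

"it" takes "a song" as antecedent — a donkey pronoun bound across the clause boundary.
Weak reading: every musician m with some wrote-song has at least one wrote-song s such that recorded(m,s) ∧ performed(m,s).
Per musician: M1:✗  M2:✓  M3:✓  M4:✓  M5:✓  M6:✓  M7:✗
M1 has no witness among its wrote-songs.

False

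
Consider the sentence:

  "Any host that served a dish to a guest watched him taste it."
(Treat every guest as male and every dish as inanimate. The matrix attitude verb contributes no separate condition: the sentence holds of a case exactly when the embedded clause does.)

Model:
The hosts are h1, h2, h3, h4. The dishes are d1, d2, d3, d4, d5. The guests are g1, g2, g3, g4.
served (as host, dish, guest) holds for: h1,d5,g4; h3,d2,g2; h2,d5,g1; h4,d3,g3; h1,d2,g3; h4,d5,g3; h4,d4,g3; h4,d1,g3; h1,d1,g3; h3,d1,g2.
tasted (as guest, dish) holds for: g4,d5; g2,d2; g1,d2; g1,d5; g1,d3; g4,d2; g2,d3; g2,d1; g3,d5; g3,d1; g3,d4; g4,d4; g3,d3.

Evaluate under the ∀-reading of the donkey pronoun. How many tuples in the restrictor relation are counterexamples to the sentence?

1

"him" takes "a guest" as antecedent and "it" takes "a dish"; both are donkey pronouns co-varying with the restrictor.
Strong reading: for every (h,d,g) with served(h,d,g), tasted(g,d).
Restrictor triples: (h1,d1,g3)→tasted(g3,d1) ✓  (h1,d2,g3)→tasted(g3,d2) ✗  (h1,d5,g4)→tasted(g4,d5) ✓  (h2,d5,g1)→tasted(g1,d5) ✓  (h3,d1,g2)→tasted(g2,d1) ✓  (h3,d2,g2)→tasted(g2,d2) ✓  (h4,d1,g3)→tasted(g3,d1) ✓  (h4,d3,g3)→tasted(g3,d3) ✓  (h4,d4,g3)→tasted(g3,d4) ✓  (h4,d5,g3)→tasted(g3,d5) ✓
Counterexamples (restrictor triples failing the scope): 1.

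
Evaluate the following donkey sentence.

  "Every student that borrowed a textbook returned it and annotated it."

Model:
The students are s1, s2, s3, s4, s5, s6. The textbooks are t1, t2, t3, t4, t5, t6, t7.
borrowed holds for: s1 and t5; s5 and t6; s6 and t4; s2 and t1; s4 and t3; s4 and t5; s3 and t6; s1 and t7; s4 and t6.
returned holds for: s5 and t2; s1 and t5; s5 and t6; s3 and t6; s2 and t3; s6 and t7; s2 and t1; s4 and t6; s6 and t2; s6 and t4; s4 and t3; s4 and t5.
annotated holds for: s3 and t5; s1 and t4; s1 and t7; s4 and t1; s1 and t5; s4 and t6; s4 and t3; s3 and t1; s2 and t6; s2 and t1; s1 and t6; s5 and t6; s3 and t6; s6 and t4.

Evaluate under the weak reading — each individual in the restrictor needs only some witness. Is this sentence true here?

"it" takes "a textbook" as antecedent — a donkey pronoun bound across the clause boundary.
Weak reading: every student s with some borrowed-textbook has at least one borrowed-textbook t such that returned(s,t) ∧ annotated(s,t).
Per student: s1:✓  s2:✓  s3:✓  s4:✓  s5:✓  s6:✓
Every student in the restrictor has a witness.

True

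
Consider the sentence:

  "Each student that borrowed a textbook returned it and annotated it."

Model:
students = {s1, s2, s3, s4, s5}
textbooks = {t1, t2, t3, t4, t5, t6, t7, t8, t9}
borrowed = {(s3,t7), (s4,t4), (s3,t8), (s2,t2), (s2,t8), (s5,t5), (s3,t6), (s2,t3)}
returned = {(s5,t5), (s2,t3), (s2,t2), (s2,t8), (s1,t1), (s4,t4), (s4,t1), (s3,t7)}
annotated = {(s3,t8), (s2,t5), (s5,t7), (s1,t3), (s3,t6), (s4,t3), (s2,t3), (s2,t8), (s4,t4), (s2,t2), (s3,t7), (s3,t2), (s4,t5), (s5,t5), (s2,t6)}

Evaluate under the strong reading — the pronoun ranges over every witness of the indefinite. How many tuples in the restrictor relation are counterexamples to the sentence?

2

"it" takes "a textbook" as antecedent — a donkey pronoun bound across the clause boundary.
Strong reading: for every (s,t) with borrowed(s,t), returned(s,t) ∧ annotated(s,t).
Restrictor pairs: (s2,t2) ✓  (s2,t3) ✓  (s2,t8) ✓  (s3,t6) ✗  (s3,t7) ✓  (s3,t8) ✗  (s4,t4) ✓  (s5,t5) ✓
Counterexamples (restrictor pairs failing the scope): 2.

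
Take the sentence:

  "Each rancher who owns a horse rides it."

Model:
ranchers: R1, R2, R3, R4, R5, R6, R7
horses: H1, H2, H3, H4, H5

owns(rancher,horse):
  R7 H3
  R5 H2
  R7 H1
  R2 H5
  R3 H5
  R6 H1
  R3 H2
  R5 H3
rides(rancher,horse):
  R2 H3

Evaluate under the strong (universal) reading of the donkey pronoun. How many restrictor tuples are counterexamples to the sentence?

8

"it" takes "a horse" as antecedent — a donkey pronoun bound across the clause boundary.
Strong reading: for every (r,h) with owns(r,h), rides(r,h).
Restrictor pairs: (R2,H5) ✗  (R3,H2) ✗  (R3,H5) ✗  (R5,H2) ✗  (R5,H3) ✗  (R6,H1) ✗  (R7,H1) ✗  (R7,H3) ✗
Counterexamples (restrictor pairs failing the scope): 8.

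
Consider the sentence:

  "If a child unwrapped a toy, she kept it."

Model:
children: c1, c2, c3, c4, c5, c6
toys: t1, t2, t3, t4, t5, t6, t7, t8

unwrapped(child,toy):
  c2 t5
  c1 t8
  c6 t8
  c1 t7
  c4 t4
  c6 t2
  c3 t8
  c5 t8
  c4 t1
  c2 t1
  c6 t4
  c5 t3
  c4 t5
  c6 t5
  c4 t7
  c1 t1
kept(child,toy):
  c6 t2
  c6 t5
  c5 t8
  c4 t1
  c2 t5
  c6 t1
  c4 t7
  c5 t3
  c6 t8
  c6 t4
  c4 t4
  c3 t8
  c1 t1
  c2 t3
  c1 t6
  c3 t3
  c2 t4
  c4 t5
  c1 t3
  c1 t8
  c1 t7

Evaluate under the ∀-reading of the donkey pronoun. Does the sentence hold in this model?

False

"it" takes "a toy" as antecedent — a donkey pronoun bound across the clause boundary.
Strong reading: for every (c,t) with unwrapped(c,t), kept(c,t).
Restrictor pairs: (c1,t1) ✓  (c1,t7) ✓  (c1,t8) ✓  (c2,t1) ✗  (c2,t5) ✓  (c3,t8) ✓  (c4,t1) ✓  (c4,t4) ✓  (c4,t5) ✓  (c4,t7) ✓  (c5,t3) ✓  (c5,t8) ✓  (c6,t2) ✓  (c6,t4) ✓  (c6,t5) ✓  (c6,t8) ✓
Counterexample: (c2,t1) is in unwrapped but fails the scope.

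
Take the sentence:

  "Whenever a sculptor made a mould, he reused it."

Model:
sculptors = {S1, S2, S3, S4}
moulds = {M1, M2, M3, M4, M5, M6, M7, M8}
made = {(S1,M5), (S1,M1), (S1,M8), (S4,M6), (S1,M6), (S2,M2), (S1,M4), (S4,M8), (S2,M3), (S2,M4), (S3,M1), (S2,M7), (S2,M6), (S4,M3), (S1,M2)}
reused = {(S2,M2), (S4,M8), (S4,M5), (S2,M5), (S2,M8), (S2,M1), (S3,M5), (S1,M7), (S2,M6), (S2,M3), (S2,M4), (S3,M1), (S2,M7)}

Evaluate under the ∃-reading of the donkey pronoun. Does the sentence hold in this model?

"it" takes "a mould" as antecedent — a donkey pronoun bound across the clause boundary.
Weak reading: every sculptor s with some made-mould has at least one made-mould m such that reused(s,m).
Per sculptor: S1:✗  S2:✓  S3:✓  S4:✓
S1 has no witness among its made-moulds.

False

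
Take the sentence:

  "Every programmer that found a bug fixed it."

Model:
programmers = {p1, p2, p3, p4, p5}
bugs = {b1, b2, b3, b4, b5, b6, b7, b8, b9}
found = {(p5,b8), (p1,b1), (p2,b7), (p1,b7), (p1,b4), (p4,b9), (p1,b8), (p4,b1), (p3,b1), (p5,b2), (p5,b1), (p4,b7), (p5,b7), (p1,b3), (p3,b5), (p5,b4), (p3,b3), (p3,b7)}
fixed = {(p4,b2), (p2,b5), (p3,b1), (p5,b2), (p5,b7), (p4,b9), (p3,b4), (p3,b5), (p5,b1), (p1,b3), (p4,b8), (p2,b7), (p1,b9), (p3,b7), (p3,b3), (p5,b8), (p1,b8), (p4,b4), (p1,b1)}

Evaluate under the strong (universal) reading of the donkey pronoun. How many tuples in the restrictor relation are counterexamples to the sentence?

5

"it" takes "a bug" as antecedent — a donkey pronoun bound across the clause boundary.
Strong reading: for every (p,b) with found(p,b), fixed(p,b).
Restrictor pairs: (p1,b1) ✓  (p1,b3) ✓  (p1,b4) ✗  (p1,b7) ✗  (p1,b8) ✓  (p2,b7) ✓  (p3,b1) ✓  (p3,b3) ✓  (p3,b5) ✓  (p3,b7) ✓  (p4,b1) ✗  (p4,b7) ✗  (p4,b9) ✓  (p5,b1) ✓  (p5,b2) ✓  (p5,b4) ✗  (p5,b7) ✓  (p5,b8) ✓
Counterexamples (restrictor pairs failing the scope): 5.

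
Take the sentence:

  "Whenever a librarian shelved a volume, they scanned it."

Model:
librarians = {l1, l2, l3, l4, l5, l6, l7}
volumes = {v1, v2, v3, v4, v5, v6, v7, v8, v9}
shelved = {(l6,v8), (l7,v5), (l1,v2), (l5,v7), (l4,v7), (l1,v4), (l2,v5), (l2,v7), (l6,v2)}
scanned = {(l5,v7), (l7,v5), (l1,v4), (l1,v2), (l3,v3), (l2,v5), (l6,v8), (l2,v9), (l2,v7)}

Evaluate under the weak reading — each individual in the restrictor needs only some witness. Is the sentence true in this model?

"it" takes "a volume" as antecedent — a donkey pronoun bound across the clause boundary.
Weak reading: every librarian l with some shelved-volume has at least one shelved-volume v such that scanned(l,v).
Per librarian: l1:✓  l2:✓  l4:✗  l5:✓  l6:✓  l7:✓
l4 has no witness among its shelved-volumes.

False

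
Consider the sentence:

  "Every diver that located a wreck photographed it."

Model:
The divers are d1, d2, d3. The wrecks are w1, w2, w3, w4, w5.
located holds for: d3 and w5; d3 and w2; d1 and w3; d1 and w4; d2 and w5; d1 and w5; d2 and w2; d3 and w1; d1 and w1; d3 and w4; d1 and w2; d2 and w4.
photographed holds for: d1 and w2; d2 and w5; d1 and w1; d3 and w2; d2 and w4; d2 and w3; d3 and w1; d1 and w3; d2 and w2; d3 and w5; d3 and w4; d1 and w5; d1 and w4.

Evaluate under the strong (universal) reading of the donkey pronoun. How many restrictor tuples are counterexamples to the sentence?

0

"it" takes "a wreck" as antecedent — a donkey pronoun bound across the clause boundary.
Strong reading: for every (d,w) with located(d,w), photographed(d,w).
Restrictor pairs: (d1,w1) ✓  (d1,w2) ✓  (d1,w3) ✓  (d1,w4) ✓  (d1,w5) ✓  (d2,w2) ✓  (d2,w4) ✓  (d2,w5) ✓  (d3,w1) ✓  (d3,w2) ✓  (d3,w4) ✓  (d3,w5) ✓
Counterexamples (restrictor pairs failing the scope): 0.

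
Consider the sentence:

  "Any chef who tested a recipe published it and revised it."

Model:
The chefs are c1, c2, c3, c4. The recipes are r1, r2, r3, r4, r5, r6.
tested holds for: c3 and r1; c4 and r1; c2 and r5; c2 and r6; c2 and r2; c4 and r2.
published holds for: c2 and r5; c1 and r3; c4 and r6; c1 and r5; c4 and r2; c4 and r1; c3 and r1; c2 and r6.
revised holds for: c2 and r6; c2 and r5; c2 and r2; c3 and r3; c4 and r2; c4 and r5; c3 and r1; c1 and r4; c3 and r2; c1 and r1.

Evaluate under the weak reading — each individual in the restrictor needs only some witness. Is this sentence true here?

"it" takes "a recipe" as antecedent — a donkey pronoun bound across the clause boundary.
Weak reading: every chef c with some tested-recipe has at least one tested-recipe r such that published(c,r) ∧ revised(c,r).
Per chef: c2:✓  c3:✓  c4:✓
Every chef in the restrictor has a witness.

True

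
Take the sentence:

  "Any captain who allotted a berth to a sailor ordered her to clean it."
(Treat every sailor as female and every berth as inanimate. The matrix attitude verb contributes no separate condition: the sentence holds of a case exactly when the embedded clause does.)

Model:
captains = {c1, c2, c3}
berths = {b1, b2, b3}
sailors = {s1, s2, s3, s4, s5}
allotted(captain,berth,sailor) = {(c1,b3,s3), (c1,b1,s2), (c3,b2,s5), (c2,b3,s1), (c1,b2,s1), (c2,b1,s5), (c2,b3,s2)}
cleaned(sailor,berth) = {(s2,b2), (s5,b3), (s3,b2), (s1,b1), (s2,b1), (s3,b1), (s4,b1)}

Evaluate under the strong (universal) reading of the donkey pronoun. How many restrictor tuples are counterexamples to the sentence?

6

"her" takes "a sailor" as antecedent and "it" takes "a berth"; both are donkey pronouns co-varying with the restrictor.
Strong reading: for every (c,b,s) with allotted(c,b,s), cleaned(s,b).
Restrictor triples: (c1,b1,s2)→cleaned(s2,b1) ✓  (c1,b2,s1)→cleaned(s1,b2) ✗  (c1,b3,s3)→cleaned(s3,b3) ✗  (c2,b1,s5)→cleaned(s5,b1) ✗  (c2,b3,s1)→cleaned(s1,b3) ✗  (c2,b3,s2)→cleaned(s2,b3) ✗  (c3,b2,s5)→cleaned(s5,b2) ✗
Counterexamples (restrictor triples failing the scope): 6.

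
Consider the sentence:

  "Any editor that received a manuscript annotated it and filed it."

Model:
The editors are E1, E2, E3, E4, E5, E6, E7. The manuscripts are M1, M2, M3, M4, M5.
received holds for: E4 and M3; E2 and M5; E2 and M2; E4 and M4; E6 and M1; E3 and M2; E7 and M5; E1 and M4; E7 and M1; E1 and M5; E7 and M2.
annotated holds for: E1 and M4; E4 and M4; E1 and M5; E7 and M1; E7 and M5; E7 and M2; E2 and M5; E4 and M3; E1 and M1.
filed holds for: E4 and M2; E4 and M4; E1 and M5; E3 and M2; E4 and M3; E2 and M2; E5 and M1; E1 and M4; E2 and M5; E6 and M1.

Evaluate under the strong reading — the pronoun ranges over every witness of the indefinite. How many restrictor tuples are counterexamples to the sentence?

"it" takes "a manuscript" as antecedent — a donkey pronoun bound across the clause boundary.
Strong reading: for every (e,m) with received(e,m), annotated(e,m) ∧ filed(e,m).
Restrictor pairs: (E1,M4) ✓  (E1,M5) ✓  (E2,M2) ✗  (E2,M5) ✓  (E3,M2) ✗  (E4,M3) ✓  (E4,M4) ✓  (E6,M1) ✗  (E7,M1) ✗  (E7,M2) ✗  (E7,M5) ✗
Counterexamples (restrictor pairs failing the scope): 6.

6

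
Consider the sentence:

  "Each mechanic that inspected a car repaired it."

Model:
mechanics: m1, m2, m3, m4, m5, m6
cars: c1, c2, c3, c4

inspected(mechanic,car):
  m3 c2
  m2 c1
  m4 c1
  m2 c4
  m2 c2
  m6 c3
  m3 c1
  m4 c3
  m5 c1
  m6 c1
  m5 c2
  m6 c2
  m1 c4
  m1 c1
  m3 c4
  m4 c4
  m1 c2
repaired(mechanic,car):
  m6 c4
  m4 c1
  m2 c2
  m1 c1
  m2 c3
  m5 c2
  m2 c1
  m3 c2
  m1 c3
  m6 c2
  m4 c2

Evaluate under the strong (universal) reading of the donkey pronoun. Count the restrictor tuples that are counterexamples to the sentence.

10

"it" takes "a car" as antecedent — a donkey pronoun bound across the clause boundary.
Strong reading: for every (m,c) with inspected(m,c), repaired(m,c).
Restrictor pairs: (m1,c1) ✓  (m1,c2) ✗  (m1,c4) ✗  (m2,c1) ✓  (m2,c2) ✓  (m2,c4) ✗  (m3,c1) ✗  (m3,c2) ✓  (m3,c4) ✗  (m4,c1) ✓  (m4,c3) ✗  (m4,c4) ✗  (m5,c1) ✗  (m5,c2) ✓  (m6,c1) ✗  (m6,c2) ✓  (m6,c3) ✗
Counterexamples (restrictor pairs failing the scope): 10.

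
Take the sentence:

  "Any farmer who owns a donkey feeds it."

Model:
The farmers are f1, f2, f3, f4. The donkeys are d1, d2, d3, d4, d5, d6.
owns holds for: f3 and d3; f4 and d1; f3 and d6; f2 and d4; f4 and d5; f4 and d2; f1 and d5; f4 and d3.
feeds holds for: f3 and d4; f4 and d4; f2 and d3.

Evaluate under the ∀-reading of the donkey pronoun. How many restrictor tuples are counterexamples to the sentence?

8

"it" takes "a donkey" as antecedent — a donkey pronoun bound across the clause boundary.
Strong reading: for every (f,d) with owns(f,d), feeds(f,d).
Restrictor pairs: (f1,d5) ✗  (f2,d4) ✗  (f3,d3) ✗  (f3,d6) ✗  (f4,d1) ✗  (f4,d2) ✗  (f4,d3) ✗  (f4,d5) ✗
Counterexamples (restrictor pairs failing the scope): 8.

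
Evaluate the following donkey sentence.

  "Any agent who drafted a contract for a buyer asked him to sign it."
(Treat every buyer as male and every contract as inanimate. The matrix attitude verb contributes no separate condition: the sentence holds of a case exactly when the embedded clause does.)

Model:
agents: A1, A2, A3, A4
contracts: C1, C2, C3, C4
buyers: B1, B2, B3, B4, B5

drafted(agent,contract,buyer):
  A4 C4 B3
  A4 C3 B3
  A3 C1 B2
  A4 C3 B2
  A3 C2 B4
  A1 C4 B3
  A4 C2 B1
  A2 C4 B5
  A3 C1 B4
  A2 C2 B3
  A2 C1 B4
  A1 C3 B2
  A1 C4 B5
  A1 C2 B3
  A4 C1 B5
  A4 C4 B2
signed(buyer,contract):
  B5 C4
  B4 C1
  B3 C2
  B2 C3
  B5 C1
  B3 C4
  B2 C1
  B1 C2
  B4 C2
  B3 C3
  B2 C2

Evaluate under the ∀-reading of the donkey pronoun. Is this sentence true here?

False

"him" takes "a buyer" as antecedent and "it" takes "a contract"; both are donkey pronouns co-varying with the restrictor.
Strong reading: for every (a,c,b) with drafted(a,c,b), signed(b,c).
Restrictor triples: (A1,C2,B3)→signed(B3,C2) ✓  (A1,C3,B2)→signed(B2,C3) ✓  (A1,C4,B3)→signed(B3,C4) ✓  (A1,C4,B5)→signed(B5,C4) ✓  (A2,C1,B4)→signed(B4,C1) ✓  (A2,C2,B3)→signed(B3,C2) ✓  (A2,C4,B5)→signed(B5,C4) ✓  (A3,C1,B2)→signed(B2,C1) ✓  (A3,C1,B4)→signed(B4,C1) ✓  (A3,C2,B4)→signed(B4,C2) ✓  (A4,C1,B5)→signed(B5,C1) ✓  (A4,C2,B1)→signed(B1,C2) ✓  (A4,C3,B2)→signed(B2,C3) ✓  (A4,C3,B3)→signed(B3,C3) ✓  (A4,C4,B2)→signed(B2,C4) ✗  (A4,C4,B3)→signed(B3,C4) ✓
Counterexample: (A4,C4,B2) — signed(B2,C4) does not hold.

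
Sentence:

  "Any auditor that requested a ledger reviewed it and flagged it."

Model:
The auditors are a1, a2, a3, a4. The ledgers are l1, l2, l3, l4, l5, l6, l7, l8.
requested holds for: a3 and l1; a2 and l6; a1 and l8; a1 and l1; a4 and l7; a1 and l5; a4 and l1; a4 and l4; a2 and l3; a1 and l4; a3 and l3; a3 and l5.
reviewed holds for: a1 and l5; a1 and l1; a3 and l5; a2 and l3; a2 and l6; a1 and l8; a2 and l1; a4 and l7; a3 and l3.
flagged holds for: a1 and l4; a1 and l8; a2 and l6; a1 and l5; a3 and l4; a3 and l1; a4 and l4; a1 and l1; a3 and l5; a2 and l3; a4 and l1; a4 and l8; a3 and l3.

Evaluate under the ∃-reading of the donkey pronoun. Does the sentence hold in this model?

"it" takes "a ledger" as antecedent — a donkey pronoun bound across the clause boundary.
Weak reading: every auditor a with some requested-ledger has at least one requested-ledger l such that reviewed(a,l) ∧ flagged(a,l).
Per auditor: a1:✓  a2:✓  a3:✓  a4:✗
a4 has no witness among its requested-ledgers.

False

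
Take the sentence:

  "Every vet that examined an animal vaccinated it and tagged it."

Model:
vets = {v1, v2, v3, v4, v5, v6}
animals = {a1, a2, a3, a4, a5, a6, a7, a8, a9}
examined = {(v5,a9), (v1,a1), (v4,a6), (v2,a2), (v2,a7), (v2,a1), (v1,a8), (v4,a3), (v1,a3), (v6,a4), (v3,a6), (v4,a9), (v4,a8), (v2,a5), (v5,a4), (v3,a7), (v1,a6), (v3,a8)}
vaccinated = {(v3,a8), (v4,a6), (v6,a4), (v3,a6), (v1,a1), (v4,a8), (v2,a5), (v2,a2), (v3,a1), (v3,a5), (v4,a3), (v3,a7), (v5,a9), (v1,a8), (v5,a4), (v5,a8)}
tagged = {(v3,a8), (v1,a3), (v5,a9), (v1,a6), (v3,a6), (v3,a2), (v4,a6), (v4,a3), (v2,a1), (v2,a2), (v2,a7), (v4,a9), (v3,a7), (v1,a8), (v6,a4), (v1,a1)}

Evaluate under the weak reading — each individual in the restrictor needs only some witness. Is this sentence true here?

"it" takes "an animal" as antecedent — a donkey pronoun bound across the clause boundary.
Weak reading: every vet v with some examined-animal has at least one examined-animal a such that vaccinated(v,a) ∧ tagged(v,a).
Per vet: v1:✓  v2:✓  v3:✓  v4:✓  v5:✓  v6:✓
Every vet in the restrictor has a witness.

True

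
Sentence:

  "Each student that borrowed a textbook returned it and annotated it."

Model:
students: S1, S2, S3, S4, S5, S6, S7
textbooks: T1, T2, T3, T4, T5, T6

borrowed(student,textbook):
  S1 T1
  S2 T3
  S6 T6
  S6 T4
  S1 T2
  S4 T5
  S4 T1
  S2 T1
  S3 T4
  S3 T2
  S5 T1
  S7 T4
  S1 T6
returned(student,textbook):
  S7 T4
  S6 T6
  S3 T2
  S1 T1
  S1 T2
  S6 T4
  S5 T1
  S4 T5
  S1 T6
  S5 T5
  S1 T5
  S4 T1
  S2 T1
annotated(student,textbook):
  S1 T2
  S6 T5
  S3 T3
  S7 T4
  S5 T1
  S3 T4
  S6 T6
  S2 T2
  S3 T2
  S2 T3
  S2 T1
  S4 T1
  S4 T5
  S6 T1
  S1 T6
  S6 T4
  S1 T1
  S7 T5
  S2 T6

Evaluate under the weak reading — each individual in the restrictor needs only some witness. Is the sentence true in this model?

"it" takes "a textbook" as antecedent — a donkey pronoun bound across the clause boundary.
Weak reading: every student s with some borrowed-textbook has at least one borrowed-textbook t such that returned(s,t) ∧ annotated(s,t).
Per student: S1:✓  S2:✓  S3:✓  S4:✓  S5:✓  S6:✓  S7:✓
Every student in the restrictor has a witness.

True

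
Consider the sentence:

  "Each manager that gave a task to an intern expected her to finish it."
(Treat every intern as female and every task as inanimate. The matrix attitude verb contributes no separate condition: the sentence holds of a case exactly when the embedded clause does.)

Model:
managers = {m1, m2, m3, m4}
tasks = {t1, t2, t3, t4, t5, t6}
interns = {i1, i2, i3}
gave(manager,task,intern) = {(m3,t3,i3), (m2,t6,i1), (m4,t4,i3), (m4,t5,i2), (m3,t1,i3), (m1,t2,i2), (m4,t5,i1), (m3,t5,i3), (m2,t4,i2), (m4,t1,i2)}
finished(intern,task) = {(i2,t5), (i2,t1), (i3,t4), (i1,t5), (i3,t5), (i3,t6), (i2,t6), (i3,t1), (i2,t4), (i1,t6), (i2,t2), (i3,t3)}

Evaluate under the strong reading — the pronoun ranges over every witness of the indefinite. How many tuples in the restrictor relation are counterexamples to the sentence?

"her" takes "an intern" as antecedent and "it" takes "a task"; both are donkey pronouns co-varying with the restrictor.
Strong reading: for every (m,t,i) with gave(m,t,i), finished(i,t).
Restrictor triples: (m1,t2,i2)→finished(i2,t2) ✓  (m2,t4,i2)→finished(i2,t4) ✓  (m2,t6,i1)→finished(i1,t6) ✓  (m3,t1,i3)→finished(i3,t1) ✓  (m3,t3,i3)→finished(i3,t3) ✓  (m3,t5,i3)→finished(i3,t5) ✓  (m4,t1,i2)→finished(i2,t1) ✓  (m4,t4,i3)→finished(i3,t4) ✓  (m4,t5,i1)→finished(i1,t5) ✓  (m4,t5,i2)→finished(i2,t5) ✓
Counterexamples (restrictor triples failing the scope): 0.

0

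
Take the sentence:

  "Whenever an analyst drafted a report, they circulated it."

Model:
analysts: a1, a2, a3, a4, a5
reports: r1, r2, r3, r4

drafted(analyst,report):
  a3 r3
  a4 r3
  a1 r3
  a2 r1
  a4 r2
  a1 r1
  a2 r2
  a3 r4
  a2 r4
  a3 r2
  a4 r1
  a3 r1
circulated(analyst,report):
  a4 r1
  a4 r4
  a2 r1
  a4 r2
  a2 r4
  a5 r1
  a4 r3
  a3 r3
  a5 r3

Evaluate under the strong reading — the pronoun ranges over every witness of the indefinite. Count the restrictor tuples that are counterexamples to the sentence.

"it" takes "a report" as antecedent — a donkey pronoun bound across the clause boundary.
Strong reading: for every (a,r) with drafted(a,r), circulated(a,r).
Restrictor pairs: (a1,r1) ✗  (a1,r3) ✗  (a2,r1) ✓  (a2,r2) ✗  (a2,r4) ✓  (a3,r1) ✗  (a3,r2) ✗  (a3,r3) ✓  (a3,r4) ✗  (a4,r1) ✓  (a4,r2) ✓  (a4,r3) ✓
Counterexamples (restrictor pairs failing the scope): 6.

6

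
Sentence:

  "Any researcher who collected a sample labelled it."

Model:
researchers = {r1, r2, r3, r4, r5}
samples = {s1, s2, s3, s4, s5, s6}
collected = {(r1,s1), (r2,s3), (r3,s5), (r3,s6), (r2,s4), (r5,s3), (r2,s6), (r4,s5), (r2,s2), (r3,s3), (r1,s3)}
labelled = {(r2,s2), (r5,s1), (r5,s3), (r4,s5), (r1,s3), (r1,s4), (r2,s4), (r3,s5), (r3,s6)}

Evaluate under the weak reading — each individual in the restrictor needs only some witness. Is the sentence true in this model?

"it" takes "a sample" as antecedent — a donkey pronoun bound across the clause boundary.
Weak reading: every researcher r with some collected-sample has at least one collected-sample s such that labelled(r,s).
Per researcher: r1:✓  r2:✓  r3:✓  r4:✓  r5:✓
Every researcher in the restrictor has a witness.

True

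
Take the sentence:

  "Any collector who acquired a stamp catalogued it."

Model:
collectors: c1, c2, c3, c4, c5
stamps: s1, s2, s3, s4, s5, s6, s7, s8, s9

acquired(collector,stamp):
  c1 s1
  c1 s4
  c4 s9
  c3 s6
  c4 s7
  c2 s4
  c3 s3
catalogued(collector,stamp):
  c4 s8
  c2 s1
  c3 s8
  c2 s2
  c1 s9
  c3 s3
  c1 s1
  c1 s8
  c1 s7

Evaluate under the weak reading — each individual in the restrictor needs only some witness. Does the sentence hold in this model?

"it" takes "a stamp" as antecedent — a donkey pronoun bound across the clause boundary.
Weak reading: every collector c with some acquired-stamp has at least one acquired-stamp s such that catalogued(c,s).
Per collector: c1:✓  c2:✗  c3:✓  c4:✗
c2 has no witness among its acquired-stamps.

False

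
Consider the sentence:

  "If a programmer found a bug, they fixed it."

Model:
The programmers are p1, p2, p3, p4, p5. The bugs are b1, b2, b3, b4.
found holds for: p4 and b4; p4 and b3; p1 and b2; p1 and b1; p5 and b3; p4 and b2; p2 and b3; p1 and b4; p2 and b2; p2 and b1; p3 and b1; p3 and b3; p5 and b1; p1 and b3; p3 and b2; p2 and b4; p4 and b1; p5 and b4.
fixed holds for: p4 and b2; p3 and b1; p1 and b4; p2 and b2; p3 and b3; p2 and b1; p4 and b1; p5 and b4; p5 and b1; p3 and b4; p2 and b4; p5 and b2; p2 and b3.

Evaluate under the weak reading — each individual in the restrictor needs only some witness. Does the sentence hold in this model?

True

"it" takes "a bug" as antecedent — a donkey pronoun bound across the clause boundary.
Weak reading: every programmer p with some found-bug has at least one found-bug b such that fixed(p,b).
Per programmer: p1:✓  p2:✓  p3:✓  p4:✓  p5:✓
Every programmer in the restrictor has a witness.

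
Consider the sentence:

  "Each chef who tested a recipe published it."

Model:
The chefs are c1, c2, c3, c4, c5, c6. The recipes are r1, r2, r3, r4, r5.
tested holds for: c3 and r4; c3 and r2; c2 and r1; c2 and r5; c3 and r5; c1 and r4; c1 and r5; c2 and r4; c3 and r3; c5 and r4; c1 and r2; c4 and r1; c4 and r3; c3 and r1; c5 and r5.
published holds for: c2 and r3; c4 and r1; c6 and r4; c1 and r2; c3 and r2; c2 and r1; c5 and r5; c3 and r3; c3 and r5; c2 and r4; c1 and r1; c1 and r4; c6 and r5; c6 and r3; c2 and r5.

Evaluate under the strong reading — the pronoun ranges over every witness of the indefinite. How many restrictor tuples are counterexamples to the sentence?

"it" takes "a recipe" as antecedent — a donkey pronoun bound across the clause boundary.
Strong reading: for every (c,r) with tested(c,r), published(c,r).
Restrictor pairs: (c1,r2) ✓  (c1,r4) ✓  (c1,r5) ✗  (c2,r1) ✓  (c2,r4) ✓  (c2,r5) ✓  (c3,r1) ✗  (c3,r2) ✓  (c3,r3) ✓  (c3,r4) ✗  (c3,r5) ✓  (c4,r1) ✓  (c4,r3) ✗  (c5,r4) ✗  (c5,r5) ✓
Counterexamples (restrictor pairs failing the scope): 5.

5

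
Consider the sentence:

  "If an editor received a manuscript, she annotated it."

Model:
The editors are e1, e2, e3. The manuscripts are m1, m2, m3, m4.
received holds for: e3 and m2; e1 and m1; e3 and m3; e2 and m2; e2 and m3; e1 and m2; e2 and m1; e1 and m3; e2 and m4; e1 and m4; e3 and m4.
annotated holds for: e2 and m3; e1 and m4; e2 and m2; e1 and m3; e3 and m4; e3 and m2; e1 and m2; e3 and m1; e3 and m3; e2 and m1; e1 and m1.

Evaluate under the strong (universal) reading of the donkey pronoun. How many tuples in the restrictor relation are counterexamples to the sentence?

1

"it" takes "a manuscript" as antecedent — a donkey pronoun bound across the clause boundary.
Strong reading: for every (e,m) with received(e,m), annotated(e,m).
Restrictor pairs: (e1,m1) ✓  (e1,m2) ✓  (e1,m3) ✓  (e1,m4) ✓  (e2,m1) ✓  (e2,m2) ✓  (e2,m3) ✓  (e2,m4) ✗  (e3,m2) ✓  (e3,m3) ✓  (e3,m4) ✓
Counterexamples (restrictor pairs failing the scope): 1.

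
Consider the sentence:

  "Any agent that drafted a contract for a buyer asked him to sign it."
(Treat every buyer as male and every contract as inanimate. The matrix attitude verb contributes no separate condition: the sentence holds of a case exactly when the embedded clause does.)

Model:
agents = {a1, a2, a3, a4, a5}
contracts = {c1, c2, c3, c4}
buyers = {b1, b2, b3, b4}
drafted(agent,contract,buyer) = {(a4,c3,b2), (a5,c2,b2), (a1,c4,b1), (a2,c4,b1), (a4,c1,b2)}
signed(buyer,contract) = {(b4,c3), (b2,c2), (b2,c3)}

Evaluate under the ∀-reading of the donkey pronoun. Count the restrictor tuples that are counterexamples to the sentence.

"him" takes "a buyer" as antecedent and "it" takes "a contract"; both are donkey pronouns co-varying with the restrictor.
Strong reading: for every (a,c,b) with drafted(a,c,b), signed(b,c).
Restrictor triples: (a1,c4,b1)→signed(b1,c4) ✗  (a2,c4,b1)→signed(b1,c4) ✗  (a4,c1,b2)→signed(b2,c1) ✗  (a4,c3,b2)→signed(b2,c3) ✓  (a5,c2,b2)→signed(b2,c2) ✓
Counterexamples (restrictor triples failing the scope): 3.

3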